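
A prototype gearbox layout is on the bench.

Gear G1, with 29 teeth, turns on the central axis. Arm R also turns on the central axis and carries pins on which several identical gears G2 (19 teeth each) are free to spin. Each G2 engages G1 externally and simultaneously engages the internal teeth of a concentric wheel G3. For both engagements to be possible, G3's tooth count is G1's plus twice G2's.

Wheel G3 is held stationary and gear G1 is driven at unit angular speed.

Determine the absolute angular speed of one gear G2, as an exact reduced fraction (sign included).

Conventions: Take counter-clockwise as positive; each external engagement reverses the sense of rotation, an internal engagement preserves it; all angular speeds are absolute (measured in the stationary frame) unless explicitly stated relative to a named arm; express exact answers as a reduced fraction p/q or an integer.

recognized (axles ride arm R): planetary set, 29/19/67 teeth
ring teeth: 29 + 2·19 = 67
29(ω_sun−ω_arm) = −67(ω_ring−ω_arm),  ω_ring = 0, ω_sun = 1
29(1−ω_arm) = −67(0−ω_arm)  ⇒  96·ω_arm = 29  ⇒  ω_arm = 29/96
sun–planet mesh: 29·(1−29/96) = −19·(ω_p−ω_arm)  ⇒  ω_p−ω_arm = -1943/1824
ω_p = 29/96 − 1943/1824 = -29/38
exact speed ratio = -29/38

-29/38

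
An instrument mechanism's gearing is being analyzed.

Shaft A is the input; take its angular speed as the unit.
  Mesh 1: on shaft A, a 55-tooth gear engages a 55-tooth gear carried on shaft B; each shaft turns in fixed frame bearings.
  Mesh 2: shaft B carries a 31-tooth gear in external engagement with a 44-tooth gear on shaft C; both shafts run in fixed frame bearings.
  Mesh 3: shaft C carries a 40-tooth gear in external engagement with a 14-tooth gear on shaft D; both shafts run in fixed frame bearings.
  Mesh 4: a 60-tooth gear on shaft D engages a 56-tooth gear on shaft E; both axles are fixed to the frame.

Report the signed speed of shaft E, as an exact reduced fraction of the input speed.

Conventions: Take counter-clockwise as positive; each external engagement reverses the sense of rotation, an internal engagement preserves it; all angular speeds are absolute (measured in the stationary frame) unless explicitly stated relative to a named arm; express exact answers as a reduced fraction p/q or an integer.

4-mesh fixed-axis compound train (all bearings frame-fixed)
mesh 1 [55T→55T]: |ω|/ω_in = 1×55/55 = 1, sense flips to −
mesh 2 [31T→44T]: |ω|/ω_in = 1×31/44 = 31/44, sense flips to +
mesh 3 [40T→14T]: |ω|/ω_in = (31/44)×40/14 = 155/77, sense flips to −
mesh 4 [60T→56T]: |ω|/ω_in = (155/77)×60/56 = 2325/1078, sense flips to +
signed output speed (× input speed) = 2325/1078

2325/1078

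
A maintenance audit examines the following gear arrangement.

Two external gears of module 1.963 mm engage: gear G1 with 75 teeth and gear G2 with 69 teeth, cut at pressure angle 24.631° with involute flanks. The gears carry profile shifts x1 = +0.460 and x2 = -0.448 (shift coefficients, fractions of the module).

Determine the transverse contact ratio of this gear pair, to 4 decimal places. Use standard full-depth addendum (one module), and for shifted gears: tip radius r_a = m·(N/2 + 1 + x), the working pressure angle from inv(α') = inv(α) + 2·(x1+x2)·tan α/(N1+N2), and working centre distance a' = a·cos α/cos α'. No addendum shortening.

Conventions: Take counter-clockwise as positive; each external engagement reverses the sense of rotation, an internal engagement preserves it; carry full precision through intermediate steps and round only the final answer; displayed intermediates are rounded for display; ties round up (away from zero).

recognized (one external pair, fixed centres): single-mesh tooth geometry, m = 1.963, N1 = 75, N2 = 69
base radii: r_b1 = 66.914554, r_b2 = 61.561389
tip radii: r_a1 = 76.478480, r_a2 = 68.807076
inv(α') = inv(24.631°) + 2·(+0.460-0.448)·tan α/(75+69) = 0.02867474  ⇒  α' = 24.65181°
a' = a·cos α / cos α' = 141.3360·cos 24.631°/cos 24.65181° = 141.359547
action lengths: √(r_a1²−r_b1²) = 37.032424, √(r_a2²−r_b2²) = 30.734493
base pitch p_b = π·m·cos α = 5.605821
CR = (37.032424 + 30.734493 − 141.359547·sin 24.65181°)/5.605821 = 1.570771
contact ratio ≈ 1.5708

1.5708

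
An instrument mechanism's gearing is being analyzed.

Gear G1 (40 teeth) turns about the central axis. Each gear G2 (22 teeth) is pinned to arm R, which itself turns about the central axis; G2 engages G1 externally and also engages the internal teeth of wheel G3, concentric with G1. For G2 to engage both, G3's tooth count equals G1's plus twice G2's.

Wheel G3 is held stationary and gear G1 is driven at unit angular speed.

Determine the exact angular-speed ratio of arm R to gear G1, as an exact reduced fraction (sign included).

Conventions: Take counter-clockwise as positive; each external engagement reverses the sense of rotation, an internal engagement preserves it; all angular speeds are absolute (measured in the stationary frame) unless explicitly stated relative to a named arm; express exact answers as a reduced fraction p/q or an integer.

topology: planetary set — G1 40T / G2 22T / G3 84T, arm = carrier (Willis)
ring teeth: 40 + 2·22 = 84
40(ω_sun−ω_arm) = −84(ω_ring−ω_arm),  ω_ring = 0, ω_sun = 1
40(1−ω_arm) = −84(0−ω_arm)  ⇒  124·ω_arm = 40  ⇒  ω_arm = 10/31
ω_out/ω_in = 10/31

10/31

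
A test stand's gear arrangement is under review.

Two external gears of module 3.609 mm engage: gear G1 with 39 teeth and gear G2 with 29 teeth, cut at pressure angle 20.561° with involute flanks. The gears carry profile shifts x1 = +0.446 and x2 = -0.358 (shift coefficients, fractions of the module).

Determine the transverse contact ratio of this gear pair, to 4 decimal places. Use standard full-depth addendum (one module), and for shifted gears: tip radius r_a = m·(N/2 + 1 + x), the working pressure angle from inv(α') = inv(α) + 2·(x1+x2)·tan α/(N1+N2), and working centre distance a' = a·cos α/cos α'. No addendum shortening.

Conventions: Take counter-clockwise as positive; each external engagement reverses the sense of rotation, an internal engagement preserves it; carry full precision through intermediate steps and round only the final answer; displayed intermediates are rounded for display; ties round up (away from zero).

1.6265

class = single-mesh tooth geometry [involute pair 39T × 29T, m = 3.609]
base radii: r_b1 = 65.892497, r_b2 = 48.996985
tip radii: r_a1 = 75.594114, r_a2 = 54.647478
inv(α') = inv(20.561°) + 2·(+0.446-0.358)·tan α/(39+29) = 0.01721234  ⇒  α' = 20.94832°
a' = a·cos α / cos α' = 122.7060·cos 20.561°/cos 20.94832° = 123.020747
action lengths: √(r_a1²−r_b1²) = 37.049277, √(r_a2²−r_b2²) = 24.200048
base pitch p_b = π·m·cos α = 10.615763
CR = (37.049277 + 24.200048 − 123.020747·sin 20.94832°)/10.615763 = 1.626472
contact ratio ≈ 1.6265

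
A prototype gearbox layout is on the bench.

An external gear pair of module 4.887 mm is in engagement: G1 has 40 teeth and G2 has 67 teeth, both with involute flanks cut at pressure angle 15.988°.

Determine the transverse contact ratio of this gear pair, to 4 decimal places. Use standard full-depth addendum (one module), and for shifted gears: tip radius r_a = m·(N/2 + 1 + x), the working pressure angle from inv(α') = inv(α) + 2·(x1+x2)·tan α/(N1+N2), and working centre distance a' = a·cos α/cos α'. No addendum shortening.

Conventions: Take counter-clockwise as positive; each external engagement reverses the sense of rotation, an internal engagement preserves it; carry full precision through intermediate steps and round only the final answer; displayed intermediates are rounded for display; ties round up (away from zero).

2.0151

topology: single-mesh involute geometry — m = 4.887, 40T/67T pair
base radii: r_b1 = 93.959359, r_b2 = 157.381926
tip radii: r_a1 = 102.627000, r_a2 = 168.601500
no profile shift: α' = α, a' = a
action lengths: √(r_a1²−r_b1²) = 41.278809, √(r_a2²−r_b2²) = 60.476403
base pitch p_b = π·m·cos α = 14.759102
CR = (41.278809 + 60.476403 − 261.454500·sin 15.98800°)/14.759102 = 2.015111
contact ratio ≈ 2.0151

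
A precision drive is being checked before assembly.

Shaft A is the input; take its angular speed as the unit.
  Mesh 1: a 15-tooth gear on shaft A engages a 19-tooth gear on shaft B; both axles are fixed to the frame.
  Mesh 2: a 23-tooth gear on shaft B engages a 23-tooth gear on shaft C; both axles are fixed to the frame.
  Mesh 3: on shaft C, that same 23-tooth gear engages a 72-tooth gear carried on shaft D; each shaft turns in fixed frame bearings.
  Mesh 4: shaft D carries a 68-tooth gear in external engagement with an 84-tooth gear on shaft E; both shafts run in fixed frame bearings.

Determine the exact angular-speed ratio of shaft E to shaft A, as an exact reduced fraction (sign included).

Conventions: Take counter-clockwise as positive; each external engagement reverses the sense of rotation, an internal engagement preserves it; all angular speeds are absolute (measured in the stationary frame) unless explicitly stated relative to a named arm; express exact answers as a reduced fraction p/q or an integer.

class = fixed-axis compound train [4 meshes; 4 ratios multiply, 4 sense flips]
mesh 1 [15T→19T]: running ratio 15/19, sense −
mesh 2 [23T→23T]: running ratio 15/19, sense +
mesh 3 [23T→72T]: running ratio 115/456, sense −
mesh 4 [68T→84T]: running ratio 1955/9576, sense +
ω_out/ω_in = 1955/9576

1955/9576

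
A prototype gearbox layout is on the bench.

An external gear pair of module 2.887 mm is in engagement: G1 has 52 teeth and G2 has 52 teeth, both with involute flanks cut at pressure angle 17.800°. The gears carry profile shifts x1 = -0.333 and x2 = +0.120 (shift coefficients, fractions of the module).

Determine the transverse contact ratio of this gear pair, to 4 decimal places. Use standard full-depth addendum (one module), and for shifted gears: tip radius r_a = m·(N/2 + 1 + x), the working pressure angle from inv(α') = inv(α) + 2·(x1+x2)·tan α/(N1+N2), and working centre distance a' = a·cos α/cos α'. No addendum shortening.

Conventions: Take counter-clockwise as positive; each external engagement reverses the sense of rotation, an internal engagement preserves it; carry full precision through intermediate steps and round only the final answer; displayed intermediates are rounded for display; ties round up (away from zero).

recognized (one external pair, fixed centres): single-mesh tooth geometry, m = 2.887, N1 = 52, N2 = 52
base radii: r_b1 = 71.468736, r_b2 = 71.468736
tip radii: r_a1 = 76.987629, r_a2 = 78.295440
inv(α') = inv(17.800°) + 2·(-0.333+0.120)·tan α/(52+52) = 0.00908114  ⇒  α' = 17.03452°
a' = a·cos α / cos α' = 150.1240·cos 17.800°/cos 17.03452° = 149.496098
action lengths: √(r_a1²−r_b1²) = 28.623674, √(r_a2²−r_b2²) = 31.974922
base pitch p_b = π·m·cos α = 8.635602
CR = (28.623674 + 31.974922 − 149.496098·sin 17.03452°)/8.635602 = 1.945904
contact ratio ≈ 1.9459

1.9459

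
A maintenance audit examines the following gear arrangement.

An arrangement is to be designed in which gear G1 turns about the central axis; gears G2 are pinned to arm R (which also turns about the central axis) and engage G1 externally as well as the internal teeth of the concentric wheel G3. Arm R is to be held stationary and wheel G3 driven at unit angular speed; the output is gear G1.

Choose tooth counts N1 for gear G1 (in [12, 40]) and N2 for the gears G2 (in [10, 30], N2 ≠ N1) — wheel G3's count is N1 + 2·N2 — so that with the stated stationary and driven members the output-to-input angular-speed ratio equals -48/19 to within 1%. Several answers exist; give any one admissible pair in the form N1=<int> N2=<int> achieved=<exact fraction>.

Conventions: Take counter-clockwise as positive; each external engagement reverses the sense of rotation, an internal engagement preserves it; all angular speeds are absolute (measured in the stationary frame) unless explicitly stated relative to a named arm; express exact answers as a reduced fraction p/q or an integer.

N1=38 N2=29 achieved=-48/19

class = planetary set [ratio -48/19 wanted; Willis about the carrier]
Willis with ω_arm = 0: ω_sun/ω_ring = −N3/N1; set equal to -48/19  ⇒  N3/N1 = −(-48/19) = 48/19
N3 = N1 + 2·N2  ⇒  N2/N1 = (N3/N1 − 1)/2 = (48/19 − 1)/2 = 29/38
smallest multiple with N1 ≥ 12 and N2 ≥ 10: k = 1  ⇒  N1 = 1·38 = 38, N2 = 1·29 = 29 (N1 ≤ 40, N2 ≤ 30, N2 ≠ N1 ✓), N3 = 38 + 2·29 = 96
check: −N3/N1 with N1 = 38, N3 = 96 gives -48/19; |achieved − target| = 0 ≤ 12/475 ✓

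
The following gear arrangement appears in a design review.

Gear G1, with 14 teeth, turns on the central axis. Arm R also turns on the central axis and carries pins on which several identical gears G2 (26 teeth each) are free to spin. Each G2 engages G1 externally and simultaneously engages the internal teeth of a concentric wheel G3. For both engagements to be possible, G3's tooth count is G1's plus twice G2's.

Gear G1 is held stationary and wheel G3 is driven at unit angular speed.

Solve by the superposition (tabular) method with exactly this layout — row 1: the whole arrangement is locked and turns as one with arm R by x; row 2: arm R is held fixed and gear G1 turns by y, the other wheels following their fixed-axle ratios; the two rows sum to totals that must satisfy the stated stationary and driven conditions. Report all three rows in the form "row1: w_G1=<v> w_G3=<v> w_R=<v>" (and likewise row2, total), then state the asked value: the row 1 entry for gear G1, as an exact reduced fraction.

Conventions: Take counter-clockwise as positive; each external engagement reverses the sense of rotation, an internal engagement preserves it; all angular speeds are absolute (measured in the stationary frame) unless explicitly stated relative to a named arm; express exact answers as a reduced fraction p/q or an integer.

row1: w_G1=33/40 w_G3=33/40 w_R=33/40
row2: w_G1=-33/40 w_G3=7/40 w_R=0
total: w_G1=0 w_G3=1 w_R=33/40
asked value: 33/40

recognized (axles ride arm R): planetary set, 14/26/66 teeth
superposition row 1 [locked train]: every member turns x
row 2 — arm fixed, fixed-axis ratios: sun y, ring −(14/66)·y, arm 0
boundary: total ω_sun = x + y = 0 and total ω_ring = x − (14/66)·y = 1  ⇒  y = -33/40, x = 33/40
row 2 ring = −(14/66)·(-33/40) = 7/40
totals (row 1 + row 2): sun 33/40 + (-33/40) = 0, ring 33/40 + 7/40 = 1, arm 33/40 + 0 = 33/40
asked cell (row1, sun) = 33/40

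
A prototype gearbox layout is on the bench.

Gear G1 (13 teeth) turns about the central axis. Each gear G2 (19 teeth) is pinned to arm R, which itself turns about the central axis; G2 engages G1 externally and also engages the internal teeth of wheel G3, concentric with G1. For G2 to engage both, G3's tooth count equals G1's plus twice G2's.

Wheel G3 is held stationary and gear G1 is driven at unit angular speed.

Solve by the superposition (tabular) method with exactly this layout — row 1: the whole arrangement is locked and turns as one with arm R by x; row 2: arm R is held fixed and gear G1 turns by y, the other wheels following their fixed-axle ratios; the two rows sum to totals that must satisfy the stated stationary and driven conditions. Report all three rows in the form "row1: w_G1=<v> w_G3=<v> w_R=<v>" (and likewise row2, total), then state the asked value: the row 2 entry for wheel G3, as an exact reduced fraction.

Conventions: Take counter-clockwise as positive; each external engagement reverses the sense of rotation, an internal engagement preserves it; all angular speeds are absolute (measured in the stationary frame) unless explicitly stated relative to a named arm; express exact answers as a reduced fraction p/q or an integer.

row1: w_G1=13/64 w_G3=13/64 w_R=13/64
row2: w_G1=51/64 w_G3=-13/64 w_R=0
total: w_G1=1 w_G3=0 w_R=13/64
asked value: -13/64

topology: planetary set — G1 13T / G2 19T / G3 51T, arm = carrier (Willis)
row 1: whole set turns with the arm by x
row 2 (arm held, sun turns y): ω_ring = −(13/51)·y, ω_arm = 0
boundary: total ω_ring = x − (13/51)·y = 0 and total ω_sun = x + y = 1  ⇒  y = 51/64, x = 13/64
row 2 ring = −(13/51)·51/64 = -13/64
totals (row 1 + row 2): sun 13/64 + 51/64 = 1, ring 13/64 + (-13/64) = 0, arm 13/64 + 0 = 13/64
asked cell (row2, ring) = -13/64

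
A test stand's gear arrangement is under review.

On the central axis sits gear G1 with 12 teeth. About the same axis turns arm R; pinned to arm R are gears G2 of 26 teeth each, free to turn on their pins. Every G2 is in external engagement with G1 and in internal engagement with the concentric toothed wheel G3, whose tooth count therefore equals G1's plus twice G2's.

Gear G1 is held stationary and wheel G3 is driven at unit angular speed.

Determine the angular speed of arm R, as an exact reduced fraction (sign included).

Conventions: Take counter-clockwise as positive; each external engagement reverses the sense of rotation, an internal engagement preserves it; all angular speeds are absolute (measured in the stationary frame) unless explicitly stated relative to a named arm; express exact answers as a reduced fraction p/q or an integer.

16/19

recognized (axles ride arm R): planetary set, 12/26/64 teeth
ring teeth: 12 + 2·26 = 64
12(ω_sun−ω_arm) = −64(ω_ring−ω_arm),  ω_sun = 0, ω_ring = 1
12(0−ω_arm) = −64(1−ω_arm)  ⇒  76·ω_arm = 64  ⇒  ω_arm = 16/19
exact speed ratio = 16/19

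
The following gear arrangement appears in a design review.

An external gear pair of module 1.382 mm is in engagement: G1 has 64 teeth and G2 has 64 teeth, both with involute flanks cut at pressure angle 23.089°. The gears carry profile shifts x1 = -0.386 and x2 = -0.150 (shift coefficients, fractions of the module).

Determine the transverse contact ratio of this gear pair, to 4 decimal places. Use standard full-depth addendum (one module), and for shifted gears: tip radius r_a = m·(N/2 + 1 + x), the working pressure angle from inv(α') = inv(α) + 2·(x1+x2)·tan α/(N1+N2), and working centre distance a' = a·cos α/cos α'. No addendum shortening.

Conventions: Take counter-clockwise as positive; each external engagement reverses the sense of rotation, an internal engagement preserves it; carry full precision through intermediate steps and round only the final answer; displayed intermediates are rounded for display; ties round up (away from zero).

1.7161

recognized (one external pair, fixed centres): single-mesh tooth geometry, m = 1.382, N1 = 64, N2 = 64
base radii: r_b1 = 40.681516, r_b2 = 40.681516
tip radii: r_a1 = 45.072548, r_a2 = 45.398700
inv(α') = inv(23.089°) + 2·(-0.386-0.150)·tan α/(64+64) = 0.01975984  ⇒  α' = 21.89628°
a' = a·cos α / cos α' = 88.4480·cos 23.089°/cos 21.89628° = 87.688869
action lengths: √(r_a1²−r_b1²) = 19.404866, √(r_a2²−r_b2²) = 20.150836
base pitch p_b = π·m·cos α = 3.993899
CR = (19.404866 + 20.150836 − 87.688869·sin 21.89628°)/3.993899 = 1.716143
contact ratio ≈ 1.7161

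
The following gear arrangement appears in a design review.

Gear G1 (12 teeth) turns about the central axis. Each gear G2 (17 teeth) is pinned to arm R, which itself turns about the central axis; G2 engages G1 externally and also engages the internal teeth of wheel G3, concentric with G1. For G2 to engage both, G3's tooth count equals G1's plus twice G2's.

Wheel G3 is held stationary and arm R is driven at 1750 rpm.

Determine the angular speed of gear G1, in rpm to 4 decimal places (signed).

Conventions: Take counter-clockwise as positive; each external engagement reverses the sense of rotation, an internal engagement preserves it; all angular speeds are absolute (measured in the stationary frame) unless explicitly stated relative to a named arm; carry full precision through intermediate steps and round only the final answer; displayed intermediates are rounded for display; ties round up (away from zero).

recognized (axles ride arm R): planetary set, 12/17/46 teeth
normalise by the input: solve with ω_arm = 1, then scale by 1750 rpm
ring teeth: 12 + 2·17 = 46
12(ω_sun−ω_arm) = −46(ω_ring−ω_arm),  ω_ring = 0, ω_arm = 1
ω_sun = 1 − (46/12)(0−1) = 29/6
scale: ω_sun = 29/6 × 1750 rpm = +8458.3333 rpm

+8458.3333 rpm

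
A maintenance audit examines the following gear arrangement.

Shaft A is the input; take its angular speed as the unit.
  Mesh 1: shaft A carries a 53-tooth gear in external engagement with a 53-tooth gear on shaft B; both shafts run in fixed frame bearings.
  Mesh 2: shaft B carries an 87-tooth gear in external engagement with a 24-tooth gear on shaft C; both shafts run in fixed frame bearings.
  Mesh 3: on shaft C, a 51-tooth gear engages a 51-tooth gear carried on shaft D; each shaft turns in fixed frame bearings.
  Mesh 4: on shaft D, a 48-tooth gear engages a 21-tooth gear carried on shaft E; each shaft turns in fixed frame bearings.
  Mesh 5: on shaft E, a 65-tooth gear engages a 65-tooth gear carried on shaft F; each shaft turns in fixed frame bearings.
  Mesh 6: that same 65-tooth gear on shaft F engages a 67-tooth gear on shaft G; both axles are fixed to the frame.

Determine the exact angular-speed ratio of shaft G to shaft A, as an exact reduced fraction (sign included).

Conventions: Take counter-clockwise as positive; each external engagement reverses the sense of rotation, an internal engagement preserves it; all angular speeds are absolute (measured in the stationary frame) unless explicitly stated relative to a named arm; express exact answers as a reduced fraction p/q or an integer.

3770/469

class = fixed-axis compound train [6 meshes; 6 ratios multiply, 6 sense flips]
mesh 1 [53T→53T]: running ratio 1, sense −
mesh 2 [87T→24T]: running ratio 29/8, sense +
mesh 3 [51T→51T]: running ratio 29/8, sense −
mesh 4 [48T→21T]: running ratio 58/7, sense +
mesh 5 [65T→65T]: running ratio 58/7, sense −
mesh 6 [65T→67T]: running ratio 3770/469, sense +
ω_out/ω_in = 3770/469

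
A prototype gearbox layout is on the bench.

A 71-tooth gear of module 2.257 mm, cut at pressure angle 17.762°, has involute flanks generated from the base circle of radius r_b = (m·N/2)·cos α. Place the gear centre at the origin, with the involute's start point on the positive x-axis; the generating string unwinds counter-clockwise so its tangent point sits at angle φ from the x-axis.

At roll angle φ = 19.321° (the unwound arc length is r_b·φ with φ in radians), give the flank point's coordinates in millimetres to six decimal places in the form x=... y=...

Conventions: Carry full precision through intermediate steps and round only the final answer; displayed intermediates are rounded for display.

x=80.520035 y=0.964276

class = single-mesh tooth geometry [base-circle involute, m = 2.257, 71T]
pitch radius r_p = m·N/2 = 2.257·71/2 = 80.123500
base radius r_b = r_p·cos α = 80.123500·cos 17.762° = 76.304167
roll angle φ = 19.321° = 0.33721506 rad
x = r_b·(cos φ + φ·sin φ) = 80.520035
y = r_b·(sin φ − φ·cos φ) = 0.964276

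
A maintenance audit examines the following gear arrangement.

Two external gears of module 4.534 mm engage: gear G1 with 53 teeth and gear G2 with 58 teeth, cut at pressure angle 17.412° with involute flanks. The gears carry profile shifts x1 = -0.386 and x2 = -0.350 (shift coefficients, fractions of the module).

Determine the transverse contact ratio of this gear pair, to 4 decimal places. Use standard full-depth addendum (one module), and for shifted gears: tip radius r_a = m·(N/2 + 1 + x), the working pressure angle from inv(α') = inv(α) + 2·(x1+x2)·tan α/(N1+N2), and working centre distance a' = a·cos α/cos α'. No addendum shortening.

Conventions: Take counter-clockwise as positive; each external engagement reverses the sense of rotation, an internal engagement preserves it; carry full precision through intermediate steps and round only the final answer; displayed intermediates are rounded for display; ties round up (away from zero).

2.2463

recognized (one external pair, fixed centres): single-mesh tooth geometry, m = 4.534, N1 = 53, N2 = 58
base radii: r_b1 = 114.645402, r_b2 = 125.461006
tip radii: r_a1 = 122.934876, r_a2 = 134.433100
inv(α') = inv(17.412°) + 2·(-0.386-0.350)·tan α/(53+58) = 0.00555542  ⇒  α' = 14.50906°
a' = a·cos α / cos α' = 251.6370·cos 17.412°/cos 14.50906° = 248.016124
action lengths: √(r_a1²−r_b1²) = 44.378097, √(r_a2²−r_b2²) = 48.288657
base pitch p_b = π·m·cos α = 13.591289
CR = (44.378097 + 48.288657 − 248.016124·sin 14.50906°)/13.591289 = 2.246331
contact ratio ≈ 2.2463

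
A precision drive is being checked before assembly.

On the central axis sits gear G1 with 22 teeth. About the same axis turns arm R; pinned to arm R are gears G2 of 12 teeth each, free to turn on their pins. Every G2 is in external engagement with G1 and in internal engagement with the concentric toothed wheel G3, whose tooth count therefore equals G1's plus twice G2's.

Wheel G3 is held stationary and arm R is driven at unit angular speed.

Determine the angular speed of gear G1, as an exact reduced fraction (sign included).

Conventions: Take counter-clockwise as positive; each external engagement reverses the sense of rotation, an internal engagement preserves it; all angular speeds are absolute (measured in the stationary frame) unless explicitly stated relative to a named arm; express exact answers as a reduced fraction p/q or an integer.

class = planetary set [G3 = 22+2·12 = 46; Willis about the carrier]
ring teeth: 22 + 2·12 = 46
22(ω_sun−ω_arm) = −46(ω_ring−ω_arm),  ω_ring = 0, ω_arm = 1
ω_sun = 1 − (46/22)(0−1) = 34/11
exact speed ratio = 34/11

34/11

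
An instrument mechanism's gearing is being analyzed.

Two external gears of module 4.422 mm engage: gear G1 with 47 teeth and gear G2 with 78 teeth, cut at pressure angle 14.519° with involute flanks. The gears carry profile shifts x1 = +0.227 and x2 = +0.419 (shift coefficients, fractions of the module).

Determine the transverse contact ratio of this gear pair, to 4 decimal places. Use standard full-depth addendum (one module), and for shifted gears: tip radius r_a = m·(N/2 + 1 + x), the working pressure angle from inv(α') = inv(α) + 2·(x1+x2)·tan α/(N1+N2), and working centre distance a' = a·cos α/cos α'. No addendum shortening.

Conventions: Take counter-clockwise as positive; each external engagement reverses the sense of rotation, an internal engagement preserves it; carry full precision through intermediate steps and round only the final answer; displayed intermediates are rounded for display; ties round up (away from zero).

class = single-mesh tooth geometry [involute pair 47T × 78T, m = 4.422]
base radii: r_b1 = 100.598365, r_b2 = 166.950478
tip radii: r_a1 = 109.342794, r_a2 = 178.732818
inv(α') = inv(14.519°) + 2·(+0.227+0.419)·tan α/(47+78) = 0.00824378  ⇒  α' = 16.50627°
a' = a·cos α / cos α' = 276.3750·cos 14.519°/cos 16.50627° = 279.048828
action lengths: √(r_a1²−r_b1²) = 42.846419, √(r_a2²−r_b2²) = 63.819733
base pitch p_b = π·m·cos α = 13.448472
CR = (42.846419 + 63.819733 − 279.048828·sin 16.50627°)/13.448472 = 2.036120
contact ratio ≈ 2.0361

2.0361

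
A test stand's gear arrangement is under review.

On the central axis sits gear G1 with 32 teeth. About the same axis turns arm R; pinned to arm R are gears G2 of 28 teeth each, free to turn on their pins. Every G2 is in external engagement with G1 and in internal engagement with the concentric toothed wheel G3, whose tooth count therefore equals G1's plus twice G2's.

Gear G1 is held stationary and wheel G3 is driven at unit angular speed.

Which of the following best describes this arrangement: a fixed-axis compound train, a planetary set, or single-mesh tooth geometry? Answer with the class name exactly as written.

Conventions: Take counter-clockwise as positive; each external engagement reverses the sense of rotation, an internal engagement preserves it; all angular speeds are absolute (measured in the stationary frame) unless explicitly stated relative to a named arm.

planetary set

topology: planetary set — G1 32T / G2 28T / G3 88T, arm = carrier (Willis)
classification: planetary set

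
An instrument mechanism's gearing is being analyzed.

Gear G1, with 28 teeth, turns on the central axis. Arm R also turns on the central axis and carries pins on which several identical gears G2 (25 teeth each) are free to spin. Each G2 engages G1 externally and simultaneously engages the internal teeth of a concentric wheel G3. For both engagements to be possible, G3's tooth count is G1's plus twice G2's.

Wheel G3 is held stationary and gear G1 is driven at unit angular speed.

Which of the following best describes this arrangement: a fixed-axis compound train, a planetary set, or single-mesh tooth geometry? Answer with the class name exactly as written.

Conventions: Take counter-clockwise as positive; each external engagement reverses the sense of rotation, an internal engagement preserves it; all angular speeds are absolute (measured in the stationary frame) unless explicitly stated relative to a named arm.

planetary set

recognized (axles ride arm R): planetary set, 28/25/78 teeth
classification: planetary set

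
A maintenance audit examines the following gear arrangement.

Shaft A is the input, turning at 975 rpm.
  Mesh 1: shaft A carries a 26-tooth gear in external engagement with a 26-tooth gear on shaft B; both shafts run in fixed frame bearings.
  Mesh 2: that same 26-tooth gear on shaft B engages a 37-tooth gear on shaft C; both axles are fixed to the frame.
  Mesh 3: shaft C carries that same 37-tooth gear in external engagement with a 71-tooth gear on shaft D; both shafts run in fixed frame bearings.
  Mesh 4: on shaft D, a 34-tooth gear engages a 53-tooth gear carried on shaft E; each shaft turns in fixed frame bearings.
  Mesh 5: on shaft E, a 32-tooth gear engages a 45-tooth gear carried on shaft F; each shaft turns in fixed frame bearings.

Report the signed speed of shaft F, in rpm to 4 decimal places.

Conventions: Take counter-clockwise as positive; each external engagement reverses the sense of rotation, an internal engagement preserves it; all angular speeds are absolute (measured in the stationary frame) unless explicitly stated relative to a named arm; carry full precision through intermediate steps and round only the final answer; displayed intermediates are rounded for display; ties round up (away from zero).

-162.8771 rpm

5-mesh fixed-axis compound train (all bearings frame-fixed)
mesh 1 [26T→26T]: ω = 975.0000×26/26 = 975.0000 rpm, sense flips to −
mesh 2 [26T→37T]: ω = 975.0000×26/37 = 685.1351 rpm, sense flips to +
mesh 3 [37T→71T]: ω = 685.1351×37/71 = 357.0423 rpm, sense flips to −
mesh 4 [34T→53T]: ω = 357.0423×34/53 = 229.0460 rpm, sense flips to +
mesh 5 [32T→45T]: ω = 229.0460×32/45 = 162.8771 rpm, sense flips to −
signed output speed = -162.8771 rpm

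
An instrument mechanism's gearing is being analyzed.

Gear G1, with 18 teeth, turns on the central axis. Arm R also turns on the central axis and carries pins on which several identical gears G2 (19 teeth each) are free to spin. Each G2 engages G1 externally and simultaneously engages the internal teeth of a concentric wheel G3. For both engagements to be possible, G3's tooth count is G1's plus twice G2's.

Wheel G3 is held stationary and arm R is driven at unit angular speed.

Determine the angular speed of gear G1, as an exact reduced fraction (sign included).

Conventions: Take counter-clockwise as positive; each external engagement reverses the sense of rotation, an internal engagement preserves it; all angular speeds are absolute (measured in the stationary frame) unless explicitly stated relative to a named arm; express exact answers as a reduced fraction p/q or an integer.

37/9

topology: planetary set — G1 18T / G2 19T / G3 56T, arm = carrier (Willis)
ring teeth: 18 + 2·19 = 56
18(ω_sun−ω_arm) = −56(ω_ring−ω_arm),  ω_ring = 0, ω_arm = 1
ω_sun = 1 − (56/18)(0−1) = 37/9
exact speed ratio = 37/9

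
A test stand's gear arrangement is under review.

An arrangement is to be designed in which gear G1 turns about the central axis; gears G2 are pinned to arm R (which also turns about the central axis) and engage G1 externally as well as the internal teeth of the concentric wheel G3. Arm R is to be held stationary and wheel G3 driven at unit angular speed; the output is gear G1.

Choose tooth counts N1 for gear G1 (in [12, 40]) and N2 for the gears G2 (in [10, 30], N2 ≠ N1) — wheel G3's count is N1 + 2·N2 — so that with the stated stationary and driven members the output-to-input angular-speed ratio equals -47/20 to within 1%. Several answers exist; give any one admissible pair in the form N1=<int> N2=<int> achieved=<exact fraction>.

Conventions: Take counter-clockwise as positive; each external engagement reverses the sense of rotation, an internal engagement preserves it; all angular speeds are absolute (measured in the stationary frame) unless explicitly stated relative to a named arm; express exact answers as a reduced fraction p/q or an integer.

N1=40 N2=27 achieved=-47/20

class = planetary set [ratio -47/20 wanted; Willis about the carrier]
Willis with ω_arm = 0: ω_sun/ω_ring = −N3/N1; set equal to -47/20  ⇒  N3/N1 = −(-47/20) = 47/20
N3 = N1 + 2·N2  ⇒  N2/N1 = (N3/N1 − 1)/2 = (47/20 − 1)/2 = 27/40
smallest multiple with N1 ≥ 12 and N2 ≥ 10: k = 1  ⇒  N1 = 1·40 = 40, N2 = 1·27 = 27 (N1 ≤ 40, N2 ≤ 30, N2 ≠ N1 ✓), N3 = 40 + 2·27 = 94
check: −N3/N1 with N1 = 40, N3 = 94 gives -47/20; |achieved − target| = 0 ≤ 47/2000 ✓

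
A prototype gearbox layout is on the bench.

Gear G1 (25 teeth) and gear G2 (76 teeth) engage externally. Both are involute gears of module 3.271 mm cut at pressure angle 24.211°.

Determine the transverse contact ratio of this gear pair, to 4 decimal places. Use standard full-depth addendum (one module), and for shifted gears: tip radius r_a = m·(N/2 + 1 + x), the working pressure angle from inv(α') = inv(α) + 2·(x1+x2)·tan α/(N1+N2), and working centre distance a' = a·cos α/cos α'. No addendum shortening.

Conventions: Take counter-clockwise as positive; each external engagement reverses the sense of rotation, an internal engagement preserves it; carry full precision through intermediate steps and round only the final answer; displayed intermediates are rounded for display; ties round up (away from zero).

1.5373

class = single-mesh tooth geometry [involute pair 25T × 76T, m = 3.271]
base radii: r_b1 = 37.291093, r_b2 = 113.364922
tip radii: r_a1 = 44.158500, r_a2 = 127.569000
no profile shift: α' = α, a' = a
action lengths: √(r_a1²−r_b1²) = 23.650529, √(r_a2²−r_b2²) = 58.499951
base pitch p_b = π·m·cos α = 9.372274
CR = (23.650529 + 58.499951 − 165.185500·sin 24.21100°)/9.372274 = 1.537323
contact ratio ≈ 1.5373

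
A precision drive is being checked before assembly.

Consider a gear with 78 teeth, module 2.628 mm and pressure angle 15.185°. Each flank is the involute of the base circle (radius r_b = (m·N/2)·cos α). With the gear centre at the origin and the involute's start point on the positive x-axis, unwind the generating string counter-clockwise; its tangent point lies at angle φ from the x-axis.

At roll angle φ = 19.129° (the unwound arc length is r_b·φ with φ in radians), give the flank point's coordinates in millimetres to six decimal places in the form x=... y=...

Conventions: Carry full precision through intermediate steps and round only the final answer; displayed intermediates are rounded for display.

x=104.273539 y=1.213374

recognized (one wheel, involute flank): single-mesh tooth geometry, m = 2.628, N = 78
pitch radius r_p = m·N/2 = 2.628·78/2 = 102.492000
base radius r_b = r_p·cos α = 102.492000·cos 15.185° = 98.913502
roll angle φ = 19.129° = 0.33386403 rad
x = r_b·(cos φ + φ·sin φ) = 104.273539
y = r_b·(sin φ − φ·cos φ) = 1.213374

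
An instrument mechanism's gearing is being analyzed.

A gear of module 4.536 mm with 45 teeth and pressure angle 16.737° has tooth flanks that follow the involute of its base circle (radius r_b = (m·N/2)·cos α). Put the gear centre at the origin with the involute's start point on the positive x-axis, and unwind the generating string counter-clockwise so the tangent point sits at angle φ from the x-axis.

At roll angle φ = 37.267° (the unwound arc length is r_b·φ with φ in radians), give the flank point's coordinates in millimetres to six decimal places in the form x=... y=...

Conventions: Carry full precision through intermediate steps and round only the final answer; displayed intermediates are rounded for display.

x=116.274895 y=8.591218

single-mesh involute tooth geometry (45T wheel at module 4.536)
pitch radius r_p = m·N/2 = 4.536·45/2 = 102.060000
base radius r_b = r_p·cos α = 102.060000·cos 16.737° = 97.736404
roll angle φ = 37.267° = 0.65043185 rad
x = r_b·(cos φ + φ·sin φ) = 116.274895
y = r_b·(sin φ − φ·cos φ) = 8.591218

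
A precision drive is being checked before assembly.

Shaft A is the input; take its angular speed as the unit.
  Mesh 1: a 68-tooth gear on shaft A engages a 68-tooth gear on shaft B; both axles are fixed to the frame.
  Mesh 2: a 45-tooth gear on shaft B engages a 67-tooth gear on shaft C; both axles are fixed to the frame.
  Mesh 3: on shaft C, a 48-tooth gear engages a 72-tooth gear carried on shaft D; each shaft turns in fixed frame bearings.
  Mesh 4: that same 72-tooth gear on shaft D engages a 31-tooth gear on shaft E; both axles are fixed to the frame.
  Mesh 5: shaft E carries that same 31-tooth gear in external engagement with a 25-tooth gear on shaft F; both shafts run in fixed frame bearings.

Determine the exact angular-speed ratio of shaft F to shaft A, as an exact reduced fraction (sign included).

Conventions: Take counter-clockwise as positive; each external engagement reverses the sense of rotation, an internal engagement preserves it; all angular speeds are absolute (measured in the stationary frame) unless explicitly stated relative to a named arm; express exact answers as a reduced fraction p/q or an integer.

class = fixed-axis compound train [5 meshes; 5 ratios multiply, 5 sense flips]
mesh 1 [68T→68T]: running ratio 1, sense −
mesh 2 [45T→67T]: running ratio 45/67, sense +
mesh 3 [48T→72T]: running ratio 30/67, sense −
mesh 4 [72T→31T]: running ratio 2160/2077, sense +
mesh 5 [31T→25T]: running ratio 432/335, sense −
ω_out/ω_in = -432/335

-432/335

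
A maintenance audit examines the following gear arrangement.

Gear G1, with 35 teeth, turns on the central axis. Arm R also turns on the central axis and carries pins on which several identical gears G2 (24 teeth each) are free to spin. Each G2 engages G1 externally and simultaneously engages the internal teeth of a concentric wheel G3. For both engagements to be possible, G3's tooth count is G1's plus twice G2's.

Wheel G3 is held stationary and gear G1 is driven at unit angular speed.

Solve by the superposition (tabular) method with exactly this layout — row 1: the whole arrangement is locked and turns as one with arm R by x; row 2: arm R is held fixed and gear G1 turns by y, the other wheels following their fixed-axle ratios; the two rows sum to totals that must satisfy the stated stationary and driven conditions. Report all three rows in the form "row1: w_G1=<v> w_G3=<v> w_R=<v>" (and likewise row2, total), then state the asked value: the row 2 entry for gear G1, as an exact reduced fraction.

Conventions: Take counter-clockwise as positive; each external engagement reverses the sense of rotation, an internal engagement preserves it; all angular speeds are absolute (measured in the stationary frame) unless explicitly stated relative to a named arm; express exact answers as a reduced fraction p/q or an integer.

topology: planetary set — G1 35T / G2 24T / G3 83T, arm = carrier (Willis)
row 1 — lock + rotate with arm: ω_sun = ω_ring = ω_arm = x
superposition row 2 [arm held]: sun y, ring −(35/83)·y, arm 0
boundary: total ω_ring = x − (35/83)·y = 0 and total ω_sun = x + y = 1  ⇒  y = 83/118, x = 35/118
row 2 ring = −(35/83)·83/118 = -35/118
totals (row 1 + row 2): sun 35/118 + 83/118 = 1, ring 35/118 + (-35/118) = 0, arm 35/118 + 0 = 35/118
asked cell (row2, sun) = 83/118

row1: w_G1=35/118 w_G3=35/118 w_R=35/118
row2: w_G1=83/118 w_G3=-35/118 w_R=0
total: w_G1=1 w_G3=0 w_R=35/118
asked value: 83/118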